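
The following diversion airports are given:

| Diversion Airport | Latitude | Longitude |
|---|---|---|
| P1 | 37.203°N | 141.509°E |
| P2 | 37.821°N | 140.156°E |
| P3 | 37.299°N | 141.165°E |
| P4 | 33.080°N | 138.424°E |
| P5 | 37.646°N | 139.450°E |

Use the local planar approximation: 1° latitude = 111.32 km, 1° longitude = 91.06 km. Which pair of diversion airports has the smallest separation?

P1 and P3

Pairwise distances:
P1–P2: √((0.618·111.32)² + (-1.353·91.06)²) = √(4732.85659 + 15179.26997) = 141.110 km
P1–P3: √((0.096·111.32)² + (-0.344·91.06)²) = √(114.20598 + 981.23307) = 33.097 km
P1–P4: √((-4.123·111.32)² + (-3.085·91.06)²) = √(210655.62724 + 78916.10258) = 538.119 km
P1–P5: √((0.443·111.32)² + (-2.059·91.06)²) = √(2431.94555 + 35153.45256) = 193.870 km
P2–P3: √((-0.522·111.32)² + (1.009·91.06)²) = √(3376.66053 + 8441.84987) = 108.713 km
P2–P4: √((-4.741·111.32)² + (-1.732·91.06)²) = √(278539.18849 + 24874.31142) = 550.830 km
P2–P5: √((-0.175·111.32)² + (-0.706·91.06)²) = √(379.50936 + 4132.99323) = 67.175 km
P3–P4: √((-4.219·111.32)² + (-2.741·91.06)²) = √(220579.65143 + 62297.89365) = 531.862 km
P3–P5: √((0.347·111.32)² + (-1.715·91.06)²) = √(1492.12547 + 24388.41299) = 160.874 km
P4–P5: √((4.566·111.32)² + (1.026·91.06)²) = √(258355.79636 + 8728.70897) = 516.802 km
Closest pair: P1–P3 at 33.097 km.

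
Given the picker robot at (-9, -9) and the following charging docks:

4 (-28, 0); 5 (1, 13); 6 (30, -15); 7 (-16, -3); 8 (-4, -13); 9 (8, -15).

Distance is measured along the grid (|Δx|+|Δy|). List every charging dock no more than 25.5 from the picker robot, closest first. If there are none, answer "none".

8, 7, 9

Distances from (-9, -9):
4: |-19| + |9| = 19 + 9 = 28
5: |10| + |22| = 10 + 22 = 32
6: |39| + |-6| = 39 + 6 = 45
7: |-7| + |6| = 7 + 6 = 13
8: |5| + |-4| = 5 + 4 = 9
9: |17| + |-6| = 17 + 6 = 23
Threshold 25.5: 8 (9), 7 (13), 9 (23) are within range.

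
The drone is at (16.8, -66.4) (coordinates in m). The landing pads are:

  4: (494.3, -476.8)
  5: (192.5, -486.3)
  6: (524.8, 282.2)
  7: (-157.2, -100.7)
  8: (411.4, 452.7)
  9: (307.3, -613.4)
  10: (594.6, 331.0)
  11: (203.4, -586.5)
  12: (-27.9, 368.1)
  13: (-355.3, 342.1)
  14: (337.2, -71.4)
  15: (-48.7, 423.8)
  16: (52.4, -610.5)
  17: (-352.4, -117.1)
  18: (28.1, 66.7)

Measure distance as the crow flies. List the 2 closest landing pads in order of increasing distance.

Distances from (16.8, -66.4):
4: 629.63 m
5: 455.18 m
6: 616.11 m
7: 177.35 m
8: 652.05 m
9: 619.35 m
10: 701.27 m
11: 552.56 m
12: 436.79 m
13: 552.57 m
14: 320.44 m
15: 494.56 m
16: 545.26 m
17: 372.66 m
18: 133.58 m
Sorted: 18 (133.58 m) < 7 (177.35 m) < 14 (320.44 m) < 17 (372.66 m) < …

18, 7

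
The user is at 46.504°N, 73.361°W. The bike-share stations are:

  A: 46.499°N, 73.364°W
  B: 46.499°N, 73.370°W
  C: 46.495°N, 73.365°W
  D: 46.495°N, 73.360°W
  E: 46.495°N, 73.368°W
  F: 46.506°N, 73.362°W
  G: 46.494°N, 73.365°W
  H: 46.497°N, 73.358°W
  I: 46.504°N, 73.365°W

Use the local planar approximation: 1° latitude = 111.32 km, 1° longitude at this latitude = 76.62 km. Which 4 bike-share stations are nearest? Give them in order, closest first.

Distances from 46.504°N, 73.361°W:
A: √((-0.005·111.32)² + (-0.003·76.62)²) = √(0.30980 + 0.05284) = 0.602 km
B: √((-0.005·111.32)² + (-0.009·76.62)²) = √(0.30980 + 0.47552) = 0.886 km
C: √((-0.009·111.32)² + (-0.004·76.62)²) = √(1.00376 + 0.09393) = 1.048 km
D: √((-0.009·111.32)² + (0.001·76.62)²) = √(1.00376 + 0.00587) = 1.005 km
E: √((-0.009·111.32)² + (-0.007·76.62)²) = √(1.00376 + 0.28766) = 1.136 km
F: √((0.002·111.32)² + (-0.001·76.62)²) = √(0.04957 + 0.00587) = 0.235 km
G: √((-0.010·111.32)² + (-0.004·76.62)²) = √(1.23921 + 0.09393) = 1.155 km
H: √((-0.007·111.32)² + (0.003·76.62)²) = √(0.60721 + 0.05284) = 0.812 km
I: √((0.000·111.32)² + (-0.004·76.62)²) = √(0.00000 + 0.09393) = 0.306 km
Sorted: F (0.235 km) < I (0.306 km) < A (0.602 km) < H (0.812 km) < B (0.886 km) < D (1.005 km) < …

F, I, A, H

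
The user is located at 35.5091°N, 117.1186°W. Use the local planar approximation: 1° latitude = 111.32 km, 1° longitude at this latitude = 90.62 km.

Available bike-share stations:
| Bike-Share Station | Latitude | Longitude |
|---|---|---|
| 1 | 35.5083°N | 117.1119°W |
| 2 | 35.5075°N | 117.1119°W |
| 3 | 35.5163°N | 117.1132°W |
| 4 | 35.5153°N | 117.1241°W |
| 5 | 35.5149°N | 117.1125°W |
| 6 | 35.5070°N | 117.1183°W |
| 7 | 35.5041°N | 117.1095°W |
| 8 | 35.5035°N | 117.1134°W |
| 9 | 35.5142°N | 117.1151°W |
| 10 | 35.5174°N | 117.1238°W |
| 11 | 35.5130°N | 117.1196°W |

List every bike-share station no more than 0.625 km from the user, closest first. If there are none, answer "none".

6, 11, 1

Distances from 35.5091°N, 117.1186°W:
1: √((-0.0008·111.32)² + (0.0067·90.62)²) = √(0.007931 + 0.368636) = 0.6137 km
2: √((-0.0016·111.32)² + (0.0067·90.62)²) = √(0.031724 + 0.368636) = 0.6327 km
3: √((0.0072·111.32)² + (0.0054·90.62)²) = √(0.642409 + 0.239461) = 0.9391 km
4: √((0.0062·111.32)² + (-0.0055·90.62)²) = √(0.476354 + 0.248413) = 0.8513 km
5: √((0.0058·111.32)² + (0.0061·90.62)²) = √(0.416872 + 0.305568) = 0.8500 km
6: √((-0.0021·111.32)² + (0.0003·90.62)²) = √(0.054649 + 0.000739) = 0.2353 km
7: √((-0.0050·111.32)² + (0.0091·90.62)²) = √(0.309804 + 0.680034) = 0.9949 km
8: √((-0.0056·111.32)² + (0.0052·90.62)²) = √(0.388618 + 0.222052) = 0.7815 km
9: √((0.0051·111.32)² + (0.0035·90.62)²) = √(0.322320 + 0.100597) = 0.6503 km
10: √((0.0083·111.32)² + (-0.0052·90.62)²) = √(0.853695 + 0.222052) = 1.0372 km
11: √((0.0039·111.32)² + (-0.0010·90.62)²) = √(0.188484 + 0.008212) = 0.4435 km
Threshold 0.625 km: 6 (0.2353 km), 11 (0.4435 km), 1 (0.6137 km) are within range.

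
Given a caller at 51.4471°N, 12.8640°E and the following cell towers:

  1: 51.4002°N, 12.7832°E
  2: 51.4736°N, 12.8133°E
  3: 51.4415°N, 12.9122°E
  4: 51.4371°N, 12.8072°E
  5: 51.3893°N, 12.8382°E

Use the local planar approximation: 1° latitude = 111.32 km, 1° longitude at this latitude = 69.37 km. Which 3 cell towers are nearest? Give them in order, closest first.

3, 4, 2

Distances from 51.4471°N, 12.8640°E:
1: √((-0.0469·111.32)² + (-0.0808·69.37)²) = √(27.257880 + 31.417101) = 7.6600 km
2: √((0.0265·111.32)² + (-0.0507·69.37)²) = √(8.702382 + 12.369704) = 4.5904 km
3: √((-0.0056·111.32)² + (0.0482·69.37)²) = √(0.388618 + 11.179888) = 3.4013 km
4: √((-0.0100·111.32)² + (-0.0568·69.37)²) = √(1.239214 + 15.525302) = 4.0944 km
5: √((-0.0578·111.32)² + (-0.0258·69.37)²) = √(41.400165 + 3.203191) = 6.6786 km
Sorted: 3 (3.4013 km) < 4 (4.0944 km) < 2 (4.5904 km) < 5 (6.6786 km) < 1 (7.6600 km)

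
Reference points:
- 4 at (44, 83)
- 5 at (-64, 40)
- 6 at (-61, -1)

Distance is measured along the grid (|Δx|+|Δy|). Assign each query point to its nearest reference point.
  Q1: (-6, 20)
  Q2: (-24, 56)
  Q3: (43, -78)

Q1 at (-6, 20):
  4: |50| + |63| = 50 + 63 = 113
  5: |-58| + |20| = 58 + 20 = 78
  6: |-55| + |-21| = 55 + 21 = 76
  → nearest: 6 (76)
Q2 at (-24, 56):
  4: |68| + |27| = 68 + 27 = 95
  5: |-40| + |-16| = 40 + 16 = 56
  6: |-37| + |-57| = 37 + 57 = 94
  → nearest: 5 (56)
Q3 at (43, -78):
  4: |1| + |161| = 1 + 161 = 162
  5: |-107| + |118| = 107 + 118 = 225
  6: |-104| + |77| = 104 + 77 = 181
  → nearest: 4 (162)

Q1→6; Q2→5; Q3→4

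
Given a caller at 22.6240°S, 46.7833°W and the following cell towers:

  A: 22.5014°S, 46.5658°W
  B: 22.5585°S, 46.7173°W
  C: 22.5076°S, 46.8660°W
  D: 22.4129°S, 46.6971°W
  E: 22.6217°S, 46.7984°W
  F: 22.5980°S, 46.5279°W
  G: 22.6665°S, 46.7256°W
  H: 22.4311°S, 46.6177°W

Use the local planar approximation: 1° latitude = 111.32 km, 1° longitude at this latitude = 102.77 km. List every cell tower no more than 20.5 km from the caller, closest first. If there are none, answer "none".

E, G, B, C

Distances from 22.6240°S, 46.7833°W:
A: 26.1896 km
B: 9.9585 km
C: 15.4963 km
D: 25.1140 km
E: 1.5728 km
F: 26.4066 km
G: 7.5859 km
H: 27.3999 km
Threshold 20.5 km: E (1.5728 km), G (7.5859 km), B (9.9585 km), C (15.4963 km) are within range.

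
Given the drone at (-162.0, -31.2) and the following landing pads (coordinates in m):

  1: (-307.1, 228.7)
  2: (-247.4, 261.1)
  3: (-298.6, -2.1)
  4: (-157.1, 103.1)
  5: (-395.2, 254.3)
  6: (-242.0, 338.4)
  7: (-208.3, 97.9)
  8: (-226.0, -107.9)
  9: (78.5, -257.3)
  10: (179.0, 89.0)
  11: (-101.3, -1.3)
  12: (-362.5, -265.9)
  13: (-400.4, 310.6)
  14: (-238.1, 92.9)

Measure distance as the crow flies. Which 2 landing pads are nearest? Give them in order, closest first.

11, 8

Distances from (-162.0, -31.2):
1: √((-145.1)² + (259.9)²) = √(21054.010 + 67548.010) = 297.7 m
2: √((-85.4)² + (292.3)²) = √(7293.160 + 85439.290) = 304.5 m
3: √((-136.6)² + (29.1)²) = √(18659.560 + 846.810) = 139.7 m
4: √((4.9)² + (134.3)²) = √(24.010 + 18036.490) = 134.4 m
5: √((-233.2)² + (285.5)²) = √(54382.240 + 81510.250) = 368.6 m
6: √((-80.0)² + (369.6)²) = √(6400.000 + 136604.160) = 378.2 m
7: √((-46.3)² + (129.1)²) = √(2143.690 + 16666.810) = 137.2 m
8: √((-64.0)² + (-76.7)²) = √(4096.000 + 5882.890) = 99.9 m
9: √((240.5)² + (-226.1)²) = √(57840.250 + 51121.210) = 330.1 m
10: √((341.0)² + (120.2)²) = √(116281.000 + 14448.040) = 361.6 m
11: √((60.7)² + (29.9)²) = √(3684.490 + 894.010) = 67.7 m
12: √((-200.5)² + (-234.7)²) = √(40200.250 + 55084.090) = 308.7 m
13: √((-238.4)² + (341.8)²) = √(56834.560 + 116827.240) = 416.7 m
14: √((-76.1)² + (124.1)²) = √(5791.210 + 15400.810) = 145.6 m
Sorted: 11 (67.7 m) < 8 (99.9 m) < 4 (134.4 m) < 7 (137.2 m) < …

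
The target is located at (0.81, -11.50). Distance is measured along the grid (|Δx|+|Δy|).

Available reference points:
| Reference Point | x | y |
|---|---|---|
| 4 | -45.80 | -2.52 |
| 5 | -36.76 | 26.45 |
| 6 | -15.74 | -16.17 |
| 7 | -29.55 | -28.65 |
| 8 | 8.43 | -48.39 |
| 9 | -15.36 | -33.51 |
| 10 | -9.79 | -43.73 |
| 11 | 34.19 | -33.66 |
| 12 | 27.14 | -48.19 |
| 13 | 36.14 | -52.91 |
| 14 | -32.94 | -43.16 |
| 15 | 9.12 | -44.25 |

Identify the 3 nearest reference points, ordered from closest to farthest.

Distances from (0.81, -11.50):
4: 55.59
5: 75.52
6: 21.22
7: 47.51
8: 44.51
9: 38.18
10: 42.83
11: 55.54
12: 63.02
13: 76.74
14: 65.41
15: 41.06
Sorted: 6 (21.22) < 9 (38.18) < 15 (41.06) < 10 (42.83) < 8 (44.51) < …

6, 9, 15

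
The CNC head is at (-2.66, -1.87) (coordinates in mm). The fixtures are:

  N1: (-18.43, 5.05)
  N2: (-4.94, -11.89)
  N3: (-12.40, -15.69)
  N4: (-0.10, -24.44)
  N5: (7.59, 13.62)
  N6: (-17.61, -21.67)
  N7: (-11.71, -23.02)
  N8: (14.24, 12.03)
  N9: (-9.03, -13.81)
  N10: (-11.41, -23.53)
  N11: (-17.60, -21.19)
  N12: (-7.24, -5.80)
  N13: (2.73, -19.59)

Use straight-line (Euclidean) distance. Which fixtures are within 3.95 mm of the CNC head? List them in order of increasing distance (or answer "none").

Distances from (-2.66, -1.87):
N1: √((-15.77)² + (6.92)²) = √(248.6929 + 47.8864) = 17.22 mm
N2: √((-2.28)² + (-10.02)²) = √(5.1984 + 100.4004) = 10.28 mm
N3: √((-9.74)² + (-13.82)²) = √(94.8676 + 190.9924) = 16.91 mm
N4: √((2.56)² + (-22.57)²) = √(6.5536 + 509.4049) = 22.71 mm
N5: √((10.25)² + (15.49)²) = √(105.0625 + 239.9401) = 18.57 mm
N6: √((-14.95)² + (-19.80)²) = √(223.5025 + 392.0400) = 24.81 mm
N7: √((-9.05)² + (-21.15)²) = √(81.9025 + 447.3225) = 23.00 mm
N8: √((16.90)² + (13.90)²) = √(285.6100 + 193.2100) = 21.88 mm
N9: √((-6.37)² + (-11.94)²) = √(40.5769 + 142.5636) = 13.53 mm
N10: √((-8.75)² + (-21.66)²) = √(76.5625 + 469.1556) = 23.36 mm
N11: √((-14.94)² + (-19.32)²) = √(223.2036 + 373.2624) = 24.42 mm
N12: √((-4.58)² + (-3.93)²) = √(20.9764 + 15.4449) = 6.04 mm
N13: √((5.39)² + (-17.72)²) = √(29.0521 + 313.9984) = 18.52 mm
Threshold 3.95 mm: none within range.

none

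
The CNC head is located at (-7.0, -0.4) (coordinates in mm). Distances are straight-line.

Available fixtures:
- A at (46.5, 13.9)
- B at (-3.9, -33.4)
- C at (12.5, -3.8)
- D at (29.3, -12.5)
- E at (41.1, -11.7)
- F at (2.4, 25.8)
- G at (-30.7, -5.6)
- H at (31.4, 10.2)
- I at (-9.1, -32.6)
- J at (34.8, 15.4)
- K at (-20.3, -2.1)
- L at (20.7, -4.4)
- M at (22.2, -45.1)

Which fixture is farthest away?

Distances from (-7.0, -0.4):
A: √((53.5)² + (14.3)²) = √(2862.250 + 204.490) = 55.4 mm
B: √((3.1)² + (-33.0)²) = √(9.610 + 1089.000) = 33.1 mm
C: √((19.5)² + (-3.4)²) = √(380.250 + 11.560) = 19.8 mm
D: √((36.3)² + (-12.1)²) = √(1317.690 + 146.410) = 38.3 mm
E: √((48.1)² + (-11.3)²) = √(2313.610 + 127.690) = 49.4 mm
F: √((9.4)² + (26.2)²) = √(88.360 + 686.440) = 27.8 mm
G: √((-23.7)² + (-5.2)²) = √(561.690 + 27.040) = 24.3 mm
H: √((38.4)² + (10.6)²) = √(1474.560 + 112.360) = 39.8 mm
I: √((-2.1)² + (-32.2)²) = √(4.410 + 1036.840) = 32.3 mm
J: √((41.8)² + (15.8)²) = √(1747.240 + 249.640) = 44.7 mm
K: √((-13.3)² + (-1.7)²) = √(176.890 + 2.890) = 13.4 mm
L: √((27.7)² + (-4.0)²) = √(767.290 + 16.000) = 28.0 mm
M: √((29.2)² + (-44.7)²) = √(852.640 + 1998.090) = 53.4 mm
Maximum: A at 55.4 mm.

A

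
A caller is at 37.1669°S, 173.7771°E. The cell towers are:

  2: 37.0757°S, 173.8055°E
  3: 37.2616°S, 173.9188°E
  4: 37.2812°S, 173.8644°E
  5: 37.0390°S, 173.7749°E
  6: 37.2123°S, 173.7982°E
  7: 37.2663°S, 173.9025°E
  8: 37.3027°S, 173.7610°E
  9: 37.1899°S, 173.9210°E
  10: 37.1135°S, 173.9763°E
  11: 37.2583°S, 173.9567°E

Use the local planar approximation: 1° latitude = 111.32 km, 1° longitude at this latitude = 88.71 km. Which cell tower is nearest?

Distances from 37.1669°S, 173.7771°E:
2: 10.4603 km
3: 16.4056 km
4: 14.8954 km
5: 14.2392 km
6: 5.3894 km
7: 15.6904 km
8: 15.1846 km
9: 13.0196 km
10: 18.6441 km
11: 18.9040 km
Minimum: 6 at 5.3894 km.

6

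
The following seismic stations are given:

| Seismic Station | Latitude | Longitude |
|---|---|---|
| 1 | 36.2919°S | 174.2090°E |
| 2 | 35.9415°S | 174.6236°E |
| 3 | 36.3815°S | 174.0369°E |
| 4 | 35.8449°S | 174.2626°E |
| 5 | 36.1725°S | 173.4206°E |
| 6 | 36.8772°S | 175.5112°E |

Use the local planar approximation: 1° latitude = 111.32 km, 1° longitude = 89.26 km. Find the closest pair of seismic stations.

1 and 3

Pairwise distances:
1–2: √((0.3504·111.32)² + (0.4146·89.26)²) = √(1521.509227 + 1369.532556) = 53.7684 km
1–3: √((-0.0896·111.32)² + (-0.1721·89.26)²) = √(99.486102 + 235.980168) = 18.3157 km
1–4: √((0.4470·111.32)² + (0.0536·89.26)²) = √(2476.061581 + 22.889871) = 49.9895 km
1–5: √((0.1194·111.32)² + (-0.7884·89.26)²) = √(176.666843 + 4952.300579) = 71.6168 km
1–6: √((-0.5853·111.32)² + (1.3022·89.26)²) = √(4245.251690 + 13510.429234) = 133.2504 km
2–3: √((-0.4400·111.32)² + (-0.5867·89.26)²) = √(2399.118769 + 2742.495612) = 71.7051 km
2–4: √((0.0966·111.32)² + (-0.3610·89.26)²) = √(115.638020 + 1038.312707) = 33.9699 km
2–5: √((-0.2310·111.32)² + (-1.2030·89.26)²) = √(661.257111 + 11530.417153) = 110.4159 km
2–6: √((-0.9357·111.32)² + (0.8876·89.26)²) = √(10849.748076 + 6276.945417) = 130.8690 km
3–4: √((0.5366·111.32)² + (0.2257·89.26)²) = √(3568.188030 + 405.860591) = 63.0401 km
3–5: √((0.2090·111.32)² + (-0.6163·89.26)²) = √(541.301172 + 3026.203300) = 59.7286 km
3–6: √((-0.4957·111.32)² + (1.4743·89.26)²) = √(3044.978518 + 17317.511953) = 142.6972 km
4–5: √((-0.3276·111.32)² + (-0.8420·89.26)²) = √(1329.946533 + 5648.562624) = 83.5375 km
4–6: √((-1.0323·111.32)² + (1.2486·89.26)²) = √(13205.603397 + 12421.110524) = 160.0835 km
5–6: √((-0.7047·111.32)² + (2.0906·89.26)²) = √(6153.963815 + 34822.156028) = 202.4256 km
Closest pair: 1–3 at 18.3157 km.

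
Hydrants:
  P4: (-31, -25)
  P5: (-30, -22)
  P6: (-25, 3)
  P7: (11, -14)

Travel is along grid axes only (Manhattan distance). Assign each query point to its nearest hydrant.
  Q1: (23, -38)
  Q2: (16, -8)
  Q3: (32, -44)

Q1 at (23, -38):
  P4: 67
  P5: 69
  P6: 89
  P7: 36
  → nearest: P7 (36)
Q2 at (16, -8):
  P4: 64
  P5: 60
  P6: 52
  P7: 11
  → nearest: P7 (11)
Q3 at (32, -44):
  P4: 82
  P5: 84
  P6: 104
  P7: 51
  → nearest: P7 (51)

Q1→P7; Q2→P7; Q3→P7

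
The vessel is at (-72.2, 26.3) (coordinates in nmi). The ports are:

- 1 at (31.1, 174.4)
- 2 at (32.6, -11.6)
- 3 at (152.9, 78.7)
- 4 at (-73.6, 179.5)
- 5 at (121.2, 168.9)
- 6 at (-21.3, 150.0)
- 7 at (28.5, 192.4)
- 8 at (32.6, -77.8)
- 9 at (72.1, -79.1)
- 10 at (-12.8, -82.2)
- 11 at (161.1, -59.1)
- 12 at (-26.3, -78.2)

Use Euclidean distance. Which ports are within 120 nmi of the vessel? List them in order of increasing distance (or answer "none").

2, 12

Distances from (-72.2, 26.3):
1: √((103.3)² + (148.1)²) = √(10670.890 + 21933.610) = 180.6 nmi
2: √((104.8)² + (-37.9)²) = √(10983.040 + 1436.410) = 111.4 nmi
3: √((225.1)² + (52.4)²) = √(50670.010 + 2745.760) = 231.1 nmi
4: √((-1.4)² + (153.2)²) = √(1.960 + 23470.240) = 153.2 nmi
5: √((193.4)² + (142.6)²) = √(37403.560 + 20334.760) = 240.3 nmi
6: √((50.9)² + (123.7)²) = √(2590.810 + 15301.690) = 133.8 nmi
7: √((100.7)² + (166.1)²) = √(10140.490 + 27589.210) = 194.2 nmi
8: √((104.8)² + (-104.1)²) = √(10983.040 + 10836.810) = 147.7 nmi
9: √((144.3)² + (-105.4)²) = √(20822.490 + 11109.160) = 178.7 nmi
10: √((59.4)² + (-108.5)²) = √(3528.360 + 11772.250) = 123.7 nmi
11: √((233.3)² + (-85.4)²) = √(54428.890 + 7293.160) = 248.4 nmi
12: √((45.9)² + (-104.5)²) = √(2106.810 + 10920.250) = 114.1 nmi
Threshold 120 nmi: 2 (111.4 nmi), 12 (114.1 nmi) are within range.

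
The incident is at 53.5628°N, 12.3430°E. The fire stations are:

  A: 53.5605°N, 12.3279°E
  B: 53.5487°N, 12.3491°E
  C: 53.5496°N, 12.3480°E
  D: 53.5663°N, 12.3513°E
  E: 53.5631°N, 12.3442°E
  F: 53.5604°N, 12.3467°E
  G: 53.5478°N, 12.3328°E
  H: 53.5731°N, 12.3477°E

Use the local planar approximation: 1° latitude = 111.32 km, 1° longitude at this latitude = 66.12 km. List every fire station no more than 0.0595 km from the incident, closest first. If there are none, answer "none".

Distances from 53.5628°N, 12.3430°E:
A: √((-0.0023·111.32)² + (-0.0151·66.12)²) = √(0.065554 + 0.996827) = 1.0307 km
B: √((-0.0141·111.32)² + (0.0061·66.12)²) = √(2.463682 + 0.162677) = 1.6206 km
C: √((-0.0132·111.32)² + (0.0050·66.12)²) = √(2.159207 + 0.109296) = 1.5062 km
D: √((0.0035·111.32)² + (0.0083·66.12)²) = √(0.151804 + 0.301177) = 0.6730 km
E: √((0.0003·111.32)² + (0.0012·66.12)²) = √(0.001115 + 0.006295) = 0.0861 km
F: √((-0.0024·111.32)² + (0.0037·66.12)²) = √(0.071379 + 0.059851) = 0.3623 km
G: √((-0.0150·111.32)² + (-0.0102·66.12)²) = √(2.788232 + 0.454848) = 1.8009 km
H: √((0.0103·111.32)² + (0.0047·66.12)²) = √(1.314682 + 0.096574) = 1.1880 km
Threshold 0.0595 km: none within range.

none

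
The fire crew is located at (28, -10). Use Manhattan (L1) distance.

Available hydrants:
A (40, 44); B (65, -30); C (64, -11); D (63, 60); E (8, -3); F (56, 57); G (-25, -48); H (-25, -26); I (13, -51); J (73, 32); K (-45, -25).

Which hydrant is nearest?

E

Distances from (28, -10):
A: |12| + |54| = 12 + 54 = 66
B: |37| + |-20| = 37 + 20 = 57
C: |36| + |-1| = 36 + 1 = 37
D: |35| + |70| = 35 + 70 = 105
E: |-20| + |7| = 20 + 7 = 27
F: |28| + |67| = 28 + 67 = 95
G: |-53| + |-38| = 53 + 38 = 91
H: |-53| + |-16| = 53 + 16 = 69
I: |-15| + |-41| = 15 + 41 = 56
J: |45| + |42| = 45 + 42 = 87
K: |-73| + |-15| = 73 + 15 = 88
Minimum: E at 27.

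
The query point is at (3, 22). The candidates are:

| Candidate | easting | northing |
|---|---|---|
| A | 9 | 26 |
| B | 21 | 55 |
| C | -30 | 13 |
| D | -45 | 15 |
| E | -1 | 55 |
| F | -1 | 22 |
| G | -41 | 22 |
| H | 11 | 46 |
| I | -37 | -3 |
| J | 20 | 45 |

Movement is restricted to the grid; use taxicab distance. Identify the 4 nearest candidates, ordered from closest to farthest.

F, A, H, E

Distances from (3, 22):
A: 10
B: 51
C: 42
D: 55
E: 37
F: 4
G: 44
H: 32
I: 65
J: 40
Sorted: F (4) < A (10) < H (32) < E (37) < J (40) < C (42) < …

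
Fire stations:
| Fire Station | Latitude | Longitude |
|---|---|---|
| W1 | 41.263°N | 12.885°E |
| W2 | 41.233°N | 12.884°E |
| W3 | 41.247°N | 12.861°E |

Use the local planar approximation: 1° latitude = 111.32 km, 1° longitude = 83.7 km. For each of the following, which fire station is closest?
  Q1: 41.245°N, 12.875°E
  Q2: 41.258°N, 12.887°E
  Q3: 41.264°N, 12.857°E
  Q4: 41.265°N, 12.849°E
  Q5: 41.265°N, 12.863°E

Q1 at 41.245°N, 12.875°E:
  W1: 2.172 km
  W2: 1.534 km
  W3: 1.193 km
  → nearest: W3 (1.193 km)
Q2 at 41.258°N, 12.887°E:
  W1: 0.581 km
  W2: 2.794 km
  W3: 2.497 km
  → nearest: W1 (0.581 km)
Q3 at 41.264°N, 12.857°E:
  W1: 2.346 km
  W2: 4.125 km
  W3: 1.922 km
  → nearest: W3 (1.922 km)
Q4 at 41.265°N, 12.849°E:
  W1: 3.021 km
  W2: 4.612 km
  W3: 2.241 km
  → nearest: W3 (2.241 km)
Q5 at 41.265°N, 12.863°E:
  W1: 1.855 km
  W2: 3.972 km
  W3: 2.011 km
  → nearest: W1 (1.855 km)

Q1→W3; Q2→W1; Q3→W3; Q4→W3; Q5→W1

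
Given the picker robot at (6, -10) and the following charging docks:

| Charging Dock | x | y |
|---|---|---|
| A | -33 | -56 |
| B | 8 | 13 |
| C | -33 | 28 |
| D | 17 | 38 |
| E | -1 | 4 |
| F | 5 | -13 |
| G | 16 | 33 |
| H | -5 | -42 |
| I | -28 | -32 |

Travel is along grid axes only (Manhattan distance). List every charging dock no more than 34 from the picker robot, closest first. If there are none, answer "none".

Distances from (6, -10):
A: |-39| + |-46| = 39 + 46 = 85
B: |2| + |23| = 2 + 23 = 25
C: |-39| + |38| = 39 + 38 = 77
D: |11| + |48| = 11 + 48 = 59
E: |-7| + |14| = 7 + 14 = 21
F: |-1| + |-3| = 1 + 3 = 4
G: |10| + |43| = 10 + 43 = 53
H: |-11| + |-32| = 11 + 32 = 43
I: |-34| + |-22| = 34 + 22 = 56
Threshold 34: F (4), E (21), B (25) are within range.

F, E, B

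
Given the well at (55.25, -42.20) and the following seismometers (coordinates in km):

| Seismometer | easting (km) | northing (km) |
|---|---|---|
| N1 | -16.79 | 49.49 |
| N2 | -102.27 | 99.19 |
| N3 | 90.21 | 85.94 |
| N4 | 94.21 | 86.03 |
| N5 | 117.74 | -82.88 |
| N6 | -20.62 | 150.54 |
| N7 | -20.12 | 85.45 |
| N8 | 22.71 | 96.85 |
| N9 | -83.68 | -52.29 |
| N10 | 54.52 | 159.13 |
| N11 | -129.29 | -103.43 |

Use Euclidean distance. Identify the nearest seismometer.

Distances from (55.25, -42.20):
N1: √((-72.04)² + (91.69)²) = √(5189.7616 + 8407.0561) = 116.61 km
N2: √((-157.52)² + (141.39)²) = √(24812.5504 + 19991.1321) = 211.67 km
N3: √((34.96)² + (128.14)²) = √(1222.2016 + 16419.8596) = 132.82 km
N4: √((38.96)² + (128.23)²) = √(1517.8816 + 16442.9329) = 134.02 km
N5: √((62.49)² + (-40.68)²) = √(3905.0001 + 1654.8624) = 74.56 km
N6: √((-75.87)² + (192.74)²) = √(5756.2569 + 37148.7076) = 207.14 km
N7: √((-75.37)² + (127.65)²) = √(5680.6369 + 16294.5225) = 148.24 km
N8: √((-32.54)² + (139.05)²) = √(1058.8516 + 19334.9025) = 142.81 km
N9: √((-138.93)² + (-10.09)²) = √(19301.5449 + 101.8081) = 139.30 km
N10: √((-0.73)² + (201.33)²) = √(0.5329 + 40533.7689) = 201.33 km
N11: √((-184.54)² + (-61.23)²) = √(34055.0116 + 3749.1129) = 194.43 km
Minimum: N5 at 74.56 km.

N5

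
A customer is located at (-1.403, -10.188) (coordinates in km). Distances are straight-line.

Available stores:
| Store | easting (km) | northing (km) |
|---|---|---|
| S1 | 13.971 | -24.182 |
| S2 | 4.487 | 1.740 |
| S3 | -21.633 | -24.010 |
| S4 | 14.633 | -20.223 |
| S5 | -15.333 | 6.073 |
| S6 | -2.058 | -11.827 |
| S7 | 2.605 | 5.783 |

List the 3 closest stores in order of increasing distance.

S6, S2, S7

Distances from (-1.403, -10.188):
S1: 20.789 km
S2: 13.303 km
S3: 24.501 km
S4: 18.917 km
S5: 21.412 km
S6: 1.765 km
S7: 16.466 km
Sorted: S6 (1.765 km) < S2 (13.303 km) < S7 (16.466 km) < S4 (18.917 km) < S1 (20.789 km) < …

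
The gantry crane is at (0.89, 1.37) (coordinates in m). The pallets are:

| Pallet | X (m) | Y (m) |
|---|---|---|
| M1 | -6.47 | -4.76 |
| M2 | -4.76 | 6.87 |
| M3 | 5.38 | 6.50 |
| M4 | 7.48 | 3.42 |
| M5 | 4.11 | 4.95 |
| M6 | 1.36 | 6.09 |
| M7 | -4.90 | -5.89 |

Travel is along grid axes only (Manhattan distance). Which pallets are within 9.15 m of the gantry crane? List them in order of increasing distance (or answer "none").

M6, M5, M4

Distances from (0.89, 1.37):
M1: |-7.36| + |-6.13| = 7.36 + 6.13 = 13.49 m
M2: |-5.65| + |5.50| = 5.65 + 5.50 = 11.15 m
M3: |4.49| + |5.13| = 4.49 + 5.13 = 9.62 m
M4: |6.59| + |2.05| = 6.59 + 2.05 = 8.64 m
M5: |3.22| + |3.58| = 3.22 + 3.58 = 6.80 m
M6: |0.47| + |4.72| = 0.47 + 4.72 = 5.19 m
M7: |-5.79| + |-7.26| = 5.79 + 7.26 = 13.05 m
Threshold 9.15 m: M6 (5.19 m), M5 (6.80 m), M4 (8.64 m) are within range.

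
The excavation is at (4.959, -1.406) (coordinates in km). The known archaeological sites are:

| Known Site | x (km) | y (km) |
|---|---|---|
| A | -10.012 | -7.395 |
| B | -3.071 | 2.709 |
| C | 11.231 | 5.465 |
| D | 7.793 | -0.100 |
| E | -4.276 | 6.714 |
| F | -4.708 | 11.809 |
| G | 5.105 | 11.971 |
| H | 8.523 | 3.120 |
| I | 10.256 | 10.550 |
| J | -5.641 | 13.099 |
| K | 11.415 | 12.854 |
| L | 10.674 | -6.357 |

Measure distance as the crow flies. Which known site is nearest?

Distances from (4.959, -1.406):
A: 16.124 km
B: 9.023 km
C: 9.303 km
D: 3.120 km
E: 12.297 km
F: 16.373 km
G: 13.378 km
H: 5.761 km
I: 13.077 km
J: 17.965 km
K: 15.653 km
L: 7.561 km
Minimum: D at 3.120 km.

D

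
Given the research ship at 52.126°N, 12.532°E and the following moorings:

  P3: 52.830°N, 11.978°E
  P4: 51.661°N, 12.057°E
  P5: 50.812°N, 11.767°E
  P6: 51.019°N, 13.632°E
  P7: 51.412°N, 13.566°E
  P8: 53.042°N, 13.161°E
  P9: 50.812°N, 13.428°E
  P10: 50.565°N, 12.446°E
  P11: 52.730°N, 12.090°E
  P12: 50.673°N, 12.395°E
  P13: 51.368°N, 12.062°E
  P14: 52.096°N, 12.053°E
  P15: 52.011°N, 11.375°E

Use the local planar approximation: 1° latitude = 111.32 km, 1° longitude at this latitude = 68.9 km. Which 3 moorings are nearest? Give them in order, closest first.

Distances from 52.126°N, 12.532°E:
P3: √((0.704·111.32)² + (-0.554·68.9)²) = √(6141.74405 + 1456.99470) = 87.171 km
P4: √((-0.465·111.32)² + (-0.475·68.9)²) = √(2679.49099 + 1071.08926) = 61.242 km
P5: √((-1.314·111.32)² + (-0.765·68.9)²) = √(21396.22350 + 2778.18597) = 155.481 km
P6: √((-1.107·111.32)² + (1.100·68.9)²) = √(15185.93851 + 5744.12410) = 144.672 km
P7: √((-0.714·111.32)² + (1.034·68.9)²) = √(6317.46463 + 5075.50805) = 106.738 km
P8: √((0.916·111.32)² + (0.629·68.9)²) = √(10397.70143 + 1878.19091) = 110.797 km
P9: √((-1.314·111.32)² + (0.896·68.9)²) = √(21396.22350 + 3811.13614) = 158.768 km
P10: √((-1.561·111.32)² + (-0.086·68.9)²) = √(30196.19362 + 35.11037) = 173.872 km
P11: √((0.604·111.32)² + (-0.442·68.9)²) = √(4520.85182 + 927.43393) = 73.813 km
P12: √((-1.453·111.32)² + (-0.137·68.9)²) = √(26162.40256 + 89.10038) = 162.023 km
P13: √((-0.758·111.32)² + (-0.470·68.9)²) = √(7120.07891 + 1048.65869) = 90.381 km
P14: √((-0.030·111.32)² + (-0.479·68.9)²) = √(11.15293 + 1089.20461) = 33.172 km
P15: √((-0.115·111.32)² + (-1.157·68.9)²) = √(163.88608 + 6354.84792) = 80.739 km
Sorted: P14 (33.172 km) < P4 (61.242 km) < P11 (73.813 km) < P15 (80.739 km) < P3 (87.171 km) < …

P14, P4, P11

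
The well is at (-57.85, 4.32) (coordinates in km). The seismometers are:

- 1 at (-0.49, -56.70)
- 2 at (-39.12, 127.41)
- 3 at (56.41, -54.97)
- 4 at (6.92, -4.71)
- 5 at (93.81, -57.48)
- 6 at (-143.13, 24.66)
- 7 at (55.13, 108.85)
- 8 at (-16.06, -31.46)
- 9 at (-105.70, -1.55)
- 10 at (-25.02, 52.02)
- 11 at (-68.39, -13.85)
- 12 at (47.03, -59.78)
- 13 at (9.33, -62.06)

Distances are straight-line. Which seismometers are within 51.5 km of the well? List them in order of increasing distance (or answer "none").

Distances from (-57.85, 4.32):
1: 83.75 km
2: 124.51 km
3: 128.73 km
4: 65.40 km
5: 163.77 km
6: 87.67 km
7: 153.92 km
8: 55.01 km
9: 48.21 km
10: 57.91 km
11: 21.01 km
12: 122.92 km
13: 94.44 km
Threshold 51.5 km: 11 (21.01 km), 9 (48.21 km) are within range.

11, 9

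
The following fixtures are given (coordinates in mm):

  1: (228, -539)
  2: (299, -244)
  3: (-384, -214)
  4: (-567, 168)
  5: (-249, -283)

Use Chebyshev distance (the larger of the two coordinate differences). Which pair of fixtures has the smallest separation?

3 and 5

Pairwise distances:
1–2: max(|71|, |295|) = 295 mm
1–3: max(|-612|, |325|) = 612 mm
1–4: max(|-795|, |707|) = 795 mm
1–5: max(|-477|, |256|) = 477 mm
2–3: max(|-683|, |30|) = 683 mm
2–4: max(|-866|, |412|) = 866 mm
2–5: max(|-548|, |-39|) = 548 mm
3–4: max(|-183|, |382|) = 382 mm
3–5: max(|135|, |-69|) = 135 mm
4–5: max(|318|, |-451|) = 451 mm
Closest pair: 3–5 at 135 mm.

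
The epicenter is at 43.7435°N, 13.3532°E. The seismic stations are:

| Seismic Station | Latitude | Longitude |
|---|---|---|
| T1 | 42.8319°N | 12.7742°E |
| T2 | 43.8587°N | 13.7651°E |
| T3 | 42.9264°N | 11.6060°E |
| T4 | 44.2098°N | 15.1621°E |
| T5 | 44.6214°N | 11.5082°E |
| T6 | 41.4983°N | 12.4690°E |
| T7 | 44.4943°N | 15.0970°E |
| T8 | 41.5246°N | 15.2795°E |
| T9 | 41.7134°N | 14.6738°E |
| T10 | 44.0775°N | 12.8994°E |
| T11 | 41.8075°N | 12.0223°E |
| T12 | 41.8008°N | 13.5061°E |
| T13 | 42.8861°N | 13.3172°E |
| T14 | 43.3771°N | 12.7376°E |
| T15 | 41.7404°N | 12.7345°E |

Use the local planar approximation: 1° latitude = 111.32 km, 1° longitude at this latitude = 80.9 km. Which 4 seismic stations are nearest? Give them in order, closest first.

Distances from 43.7435°N, 13.3532°E:
T1: 111.7682 km
T2: 35.7052 km
T3: 168.0864 km
T4: 155.2736 km
T5: 178.4080 km
T6: 259.9704 km
T7: 163.9731 km
T8: 292.0587 km
T9: 249.9717 km
T10: 52.2515 km
T11: 240.9144 km
T12: 216.6148 km
T13: 95.4902 km
T14: 64.3729 km
T15: 228.5337 km
Sorted: T2 (35.7052 km) < T10 (52.2515 km) < T14 (64.3729 km) < T13 (95.4902 km) < T1 (111.7682 km) < T4 (155.2736 km) < …

T2, T10, T14, T13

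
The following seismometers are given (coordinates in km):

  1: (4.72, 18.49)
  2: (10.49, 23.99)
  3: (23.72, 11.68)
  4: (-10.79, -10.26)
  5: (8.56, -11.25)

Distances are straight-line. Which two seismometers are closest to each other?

1 and 2

Pairwise distances:
1–2: 7.97 km
1–3: 20.18 km
1–4: 32.67 km
1–5: 29.99 km
2–3: 18.07 km
2–4: 40.32 km
2–5: 35.29 km
3–4: 40.89 km
3–5: 27.49 km
4–5: 19.38 km
Closest pair: 1–2 at 7.97 km.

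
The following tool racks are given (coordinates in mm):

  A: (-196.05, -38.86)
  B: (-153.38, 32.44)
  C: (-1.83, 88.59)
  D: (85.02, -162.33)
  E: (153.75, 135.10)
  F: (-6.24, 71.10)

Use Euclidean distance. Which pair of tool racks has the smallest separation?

C and F

Pairwise distances:
A–B: 83.09 mm
A–C: 232.30 mm
A–D: 306.99 mm
A–E: 390.67 mm
A–F: 219.36 mm
B–C: 161.62 mm
B–D: 307.85 mm
B–E: 323.83 mm
B–F: 152.13 mm
C–D: 265.53 mm
C–E: 162.38 mm
C–F: 18.04 mm
D–E: 305.27 mm
D–F: 250.64 mm
E–F: 172.32 mm
Closest pair: C–F at 18.04 mm.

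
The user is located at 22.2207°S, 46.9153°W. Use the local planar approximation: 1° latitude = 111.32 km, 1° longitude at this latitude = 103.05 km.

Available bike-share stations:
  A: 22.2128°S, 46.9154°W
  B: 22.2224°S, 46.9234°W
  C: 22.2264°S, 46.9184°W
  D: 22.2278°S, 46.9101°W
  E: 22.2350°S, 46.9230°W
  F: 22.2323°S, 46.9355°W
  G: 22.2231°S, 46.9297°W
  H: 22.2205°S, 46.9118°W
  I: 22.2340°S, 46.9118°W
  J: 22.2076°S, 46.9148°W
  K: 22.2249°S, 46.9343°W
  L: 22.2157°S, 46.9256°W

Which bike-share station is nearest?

Distances from 22.2207°S, 46.9153°W:
A: √((0.0079·111.32)² + (-0.0001·103.05)²) = √(0.773394 + 0.000106) = 0.8795 km
B: √((-0.0017·111.32)² + (-0.0081·103.05)²) = √(0.035813 + 0.696732) = 0.8559 km
C: √((-0.0057·111.32)² + (-0.0031·103.05)²) = √(0.402621 + 0.102051) = 0.7104 km
D: √((-0.0071·111.32)² + (0.0052·103.05)²) = √(0.624688 + 0.287146) = 0.9549 km
E: √((-0.0143·111.32)² + (-0.0077·103.05)²) = √(2.534069 + 0.629618) = 1.7787 km
F: √((-0.0116·111.32)² + (-0.0202·103.05)²) = √(1.667487 + 4.333100) = 2.4496 km
G: √((-0.0024·111.32)² + (-0.0144·103.05)²) = √(0.071379 + 2.202019) = 1.5078 km
H: √((0.0002·111.32)² + (0.0035·103.05)²) = √(0.000496 + 0.130086) = 0.3614 km
I: √((-0.0133·111.32)² + (0.0035·103.05)²) = √(2.192046 + 0.130086) = 1.5239 km
J: √((0.0131·111.32)² + (0.0005·103.05)²) = √(2.126616 + 0.002655) = 1.4592 km
K: √((-0.0042·111.32)² + (-0.0190·103.05)²) = √(0.218597 + 3.833568) = 2.0130 km
L: √((0.0050·111.32)² + (-0.0103·103.05)²) = √(0.309804 + 1.126602) = 1.1985 km
Minimum: H at 0.3614 km.

H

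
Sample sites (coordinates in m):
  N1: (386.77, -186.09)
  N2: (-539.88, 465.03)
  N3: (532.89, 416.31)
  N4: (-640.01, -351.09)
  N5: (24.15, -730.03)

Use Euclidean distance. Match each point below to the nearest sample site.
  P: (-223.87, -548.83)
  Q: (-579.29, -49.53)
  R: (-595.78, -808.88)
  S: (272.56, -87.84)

P→N5; Q→N4; R→N4; S→N1

P at (-223.87, -548.83):
  N1: √((610.64)² + (362.74)²) = √(372881.2096 + 131580.3076) = 710.25 m
  N2: √((-316.01)² + (1013.86)²) = √(99862.3201 + 1027912.0996) = 1061.97 m
  N3: √((756.76)² + (965.14)²) = √(572685.6976 + 931495.2196) = 1226.45 m
  N4: √((-416.14)² + (197.74)²) = √(173172.4996 + 39101.1076) = 460.73 m
  N5: √((248.02)² + (-181.20)²) = √(61513.9204 + 32833.4400) = 307.16 m
  → nearest: N5 (307.16 m)
Q at (-579.29, -49.53):
  N1: √((966.06)² + (-136.56)²) = √(933271.9236 + 18648.6336) = 975.66 m
  N2: √((39.41)² + (514.56)²) = √(1553.1481 + 264771.9936) = 516.07 m
  N3: √((1112.18)² + (465.84)²) = √(1236944.3524 + 217006.9056) = 1205.80 m
  N4: √((-60.72)² + (-301.56)²) = √(3686.9184 + 90938.4336) = 307.61 m
  N5: √((603.44)² + (-680.50)²) = √(364139.8336 + 463080.2500) = 909.52 m
  → nearest: N4 (307.61 m)
R at (-595.78, -808.88):
  N1: √((982.55)² + (622.79)²) = √(965404.5025 + 387867.3841) = 1163.30 m
  N2: √((55.90)² + (1273.91)²) = √(3124.8100 + 1622846.6881) = 1275.14 m
  N3: √((1128.67)² + (1225.19)²) = √(1273895.9689 + 1501090.5361) = 1665.83 m
  N4: √((-44.23)² + (457.79)²) = √(1956.2929 + 209571.6841) = 459.92 m
  N5: √((619.93)² + (78.85)²) = √(384313.2049 + 6217.3225) = 624.92 m
  → nearest: N4 (459.92 m)
S at (272.56, -87.84):
  N1: √((114.21)² + (-98.25)²) = √(13043.9241 + 9653.0625) = 150.66 m
  N2: √((-812.44)² + (552.87)²) = √(660058.7536 + 305665.2369) = 982.71 m
  N3: √((260.33)² + (504.15)²) = √(67771.7089 + 254167.2225) = 567.40 m
  N4: √((-912.57)² + (-263.25)²) = √(832784.0049 + 69300.5625) = 949.78 m
  N5: √((-248.41)² + (-642.19)²) = √(61707.5281 + 412407.9961) = 688.56 m
  → nearest: N1 (150.66 m)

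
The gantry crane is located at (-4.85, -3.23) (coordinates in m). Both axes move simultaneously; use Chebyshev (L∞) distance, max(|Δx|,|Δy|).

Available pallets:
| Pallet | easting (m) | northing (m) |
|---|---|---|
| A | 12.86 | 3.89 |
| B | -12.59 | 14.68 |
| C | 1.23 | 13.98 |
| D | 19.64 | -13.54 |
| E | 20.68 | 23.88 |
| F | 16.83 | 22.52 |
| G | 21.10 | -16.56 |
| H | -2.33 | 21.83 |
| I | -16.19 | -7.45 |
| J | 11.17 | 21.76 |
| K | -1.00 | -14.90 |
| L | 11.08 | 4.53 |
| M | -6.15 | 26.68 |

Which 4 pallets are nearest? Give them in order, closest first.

I, K, L, C

Distances from (-4.85, -3.23):
A: max(|17.71|, |7.12|) = 17.71 m
B: max(|-7.74|, |17.91|) = 17.91 m
C: max(|6.08|, |17.21|) = 17.21 m
D: max(|24.49|, |-10.31|) = 24.49 m
E: max(|25.53|, |27.11|) = 27.11 m
F: max(|21.68|, |25.75|) = 25.75 m
G: max(|25.95|, |-13.33|) = 25.95 m
H: max(|2.52|, |25.06|) = 25.06 m
I: max(|-11.34|, |-4.22|) = 11.34 m
J: max(|16.02|, |24.99|) = 24.99 m
K: max(|3.85|, |-11.67|) = 11.67 m
L: max(|15.93|, |7.76|) = 15.93 m
M: max(|-1.30|, |29.91|) = 29.91 m
Sorted: I (11.34 m) < K (11.67 m) < L (15.93 m) < C (17.21 m) < A (17.71 m) < B (17.91 m) < …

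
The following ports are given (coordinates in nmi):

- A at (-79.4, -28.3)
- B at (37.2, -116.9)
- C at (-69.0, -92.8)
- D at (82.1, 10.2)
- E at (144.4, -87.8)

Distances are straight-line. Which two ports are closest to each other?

A and C

Pairwise distances:
A–C: 65.3 nmi
B–C: 108.9 nmi
B–E: 111.1 nmi
D–E: 116.1 nmi
B–D: 134.8 nmi
A–B: 146.4 nmi
A–D: 166.0 nmi
C–D: 182.9 nmi
C–E: 213.5 nmi
A–E: 231.6 nmi
Closest pair: A–C at 65.3 nmi.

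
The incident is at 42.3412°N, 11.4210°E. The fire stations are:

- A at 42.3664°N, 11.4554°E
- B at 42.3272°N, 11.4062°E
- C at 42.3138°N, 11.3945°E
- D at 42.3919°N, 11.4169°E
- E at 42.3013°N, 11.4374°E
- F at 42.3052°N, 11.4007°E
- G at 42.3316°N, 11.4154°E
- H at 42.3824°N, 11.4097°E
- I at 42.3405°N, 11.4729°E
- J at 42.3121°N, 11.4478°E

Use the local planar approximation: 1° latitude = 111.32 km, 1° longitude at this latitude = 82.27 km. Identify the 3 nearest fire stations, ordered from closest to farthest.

G, B, C

Distances from 42.3412°N, 11.4210°E:
A: 3.9848 km
B: 1.9777 km
C: 3.7492 km
D: 5.6540 km
E: 4.6421 km
F: 4.3416 km
G: 1.1638 km
H: 4.6797 km
I: 4.2705 km
J: 3.9186 km
Sorted: G (1.1638 km) < B (1.9777 km) < C (3.7492 km) < J (3.9186 km) < A (3.9848 km) < …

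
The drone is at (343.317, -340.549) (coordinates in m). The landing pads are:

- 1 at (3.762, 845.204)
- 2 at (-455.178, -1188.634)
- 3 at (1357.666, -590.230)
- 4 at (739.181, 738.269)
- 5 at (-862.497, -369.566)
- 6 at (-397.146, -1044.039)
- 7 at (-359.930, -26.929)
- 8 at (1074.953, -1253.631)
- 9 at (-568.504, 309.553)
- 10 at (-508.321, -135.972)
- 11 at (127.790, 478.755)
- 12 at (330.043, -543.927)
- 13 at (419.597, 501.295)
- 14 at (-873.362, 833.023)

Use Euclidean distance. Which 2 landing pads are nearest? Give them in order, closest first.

12, 7

Distances from (343.317, -340.549):
1: √((-339.555)² + (1185.753)²) = √(115297.59802 + 1406010.17701) = 1233.413 m
2: √((-798.495)² + (-848.085)²) = √(637594.26502 + 719248.16723) = 1164.836 m
3: √((1014.349)² + (-249.681)²) = √(1028903.89380 + 62340.60176) = 1044.626 m
4: √((395.864)² + (1078.818)²) = √(156708.30650 + 1163848.27712) = 1149.155 m
5: √((-1205.814)² + (-29.017)²) = √(1453987.40260 + 841.98629) = 1206.163 m
6: √((-740.463)² + (-703.490)²) = √(548285.45437 + 494898.18010) = 1021.364 m
7: √((-703.247)² + (313.620)²) = √(494556.34301 + 98357.50440) = 770.009 m
8: √((731.636)² + (-913.082)²) = √(535291.23650 + 833718.73872) = 1170.047 m
9: √((-911.821)² + (650.102)²) = √(831417.53604 + 422632.61040) = 1119.844 m
10: √((-851.638)² + (204.577)²) = √(725287.28304 + 41851.74893) = 875.865 m
11: √((-215.527)² + (819.304)²) = √(46451.88773 + 671259.04442) = 847.178 m
12: √((-13.274)² + (-203.378)²) = √(176.19908 + 41362.61088) = 203.811 m
13: √((76.280)² + (841.844)²) = √(5818.63840 + 708701.32034) = 845.293 m
14: √((-1216.679)² + (1173.572)²) = √(1480307.78904 + 1377271.23918) = 1690.438 m
Sorted: 12 (203.811 m) < 7 (770.009 m) < 13 (845.293 m) < 11 (847.178 m) < …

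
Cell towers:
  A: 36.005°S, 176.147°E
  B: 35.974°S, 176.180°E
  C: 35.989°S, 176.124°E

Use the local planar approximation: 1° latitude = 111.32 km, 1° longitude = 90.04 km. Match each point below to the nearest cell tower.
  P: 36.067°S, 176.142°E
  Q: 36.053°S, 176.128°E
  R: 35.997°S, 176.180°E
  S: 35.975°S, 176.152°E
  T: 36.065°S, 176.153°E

P at 36.067°S, 176.142°E:
  A: √((0.062·111.32)² + (0.005·90.04)²) = √(47.63540 + 0.20268) = 6.917 km
  B: √((0.093·111.32)² + (0.038·90.04)²) = √(107.17964 + 11.70680) = 10.904 km
  C: √((0.078·111.32)² + (-0.018·90.04)²) = √(75.39379 + 2.62673) = 8.833 km
  → nearest: A (6.917 km)
Q at 36.053°S, 176.128°E:
  A: √((0.048·111.32)² + (0.019·90.04)²) = √(28.55150 + 2.92670) = 5.611 km
  B: √((0.079·111.32)² + (0.052·90.04)²) = √(77.33936 + 21.92187) = 9.963 km
  C: √((0.064·111.32)² + (-0.004·90.04)²) = √(50.75822 + 0.12972) = 7.134 km
  → nearest: A (5.611 km)
R at 35.997°S, 176.180°E:
  A: √((-0.008·111.32)² + (-0.033·90.04)²) = √(0.79310 + 8.82874) = 3.102 km
  B: √((0.023·111.32)² + (0.000·90.04)²) = √(6.55544 + 0.00000) = 2.560 km
  C: √((0.008·111.32)² + (-0.056·90.04)²) = √(0.79310 + 25.42418) = 5.120 km
  → nearest: B (2.560 km)
S at 35.975°S, 176.152°E:
  A: √((-0.030·111.32)² + (-0.005·90.04)²) = √(11.15293 + 0.20268) = 3.370 km
  B: √((0.001·111.32)² + (0.028·90.04)²) = √(0.01239 + 6.35605) = 2.524 km
  C: √((-0.014·111.32)² + (-0.028·90.04)²) = √(2.42886 + 6.35605) = 2.964 km
  → nearest: B (2.524 km)
T at 36.065°S, 176.153°E:
  A: √((0.060·111.32)² + (-0.006·90.04)²) = √(44.61171 + 0.29186) = 6.701 km
  B: √((0.091·111.32)² + (0.027·90.04)²) = √(102.61933 + 5.91015) = 10.418 km
  C: √((0.076·111.32)² + (-0.029·90.04)²) = √(71.57701 + 6.81816) = 8.854 km
  → nearest: A (6.701 km)

P→A; Q→A; R→B; S→B; T→A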